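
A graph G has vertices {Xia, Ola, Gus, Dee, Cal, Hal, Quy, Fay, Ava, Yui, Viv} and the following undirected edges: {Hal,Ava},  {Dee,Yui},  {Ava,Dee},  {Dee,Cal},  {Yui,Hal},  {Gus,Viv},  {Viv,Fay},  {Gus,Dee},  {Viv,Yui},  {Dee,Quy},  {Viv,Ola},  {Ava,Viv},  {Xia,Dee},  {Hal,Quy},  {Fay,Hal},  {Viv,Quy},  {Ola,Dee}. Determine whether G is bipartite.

Yes

Color {Dee, Hal, Viv} black and {Xia, Ola, Gus, Cal, Quy, Fay, Ava, Yui} white. No edge joins two same-colored vertices, so the graph is bipartite.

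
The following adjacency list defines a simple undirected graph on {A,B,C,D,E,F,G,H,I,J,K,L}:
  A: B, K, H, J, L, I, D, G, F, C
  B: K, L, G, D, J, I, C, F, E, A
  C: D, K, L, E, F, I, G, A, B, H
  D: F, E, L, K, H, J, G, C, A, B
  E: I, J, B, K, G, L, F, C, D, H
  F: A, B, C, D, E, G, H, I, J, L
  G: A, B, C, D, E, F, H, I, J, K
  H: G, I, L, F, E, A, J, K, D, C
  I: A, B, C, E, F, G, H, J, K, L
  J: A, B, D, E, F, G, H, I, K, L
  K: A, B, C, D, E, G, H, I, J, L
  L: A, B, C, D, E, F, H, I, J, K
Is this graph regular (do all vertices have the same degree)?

Degrees: A:10, B:10, C:10, D:10, E:10, F:10, G:10, H:10, I:10, J:10, K:10, L:10
All degrees equal 10; the graph is regular.

Yes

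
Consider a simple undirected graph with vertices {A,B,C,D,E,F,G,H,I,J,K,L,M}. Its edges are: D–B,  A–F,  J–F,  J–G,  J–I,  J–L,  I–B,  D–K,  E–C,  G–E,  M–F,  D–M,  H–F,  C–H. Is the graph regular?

No

Degrees: A:1, B:2, C:2, D:3, E:2, F:4, G:2, H:2, I:2, J:4, K:1, L:1, M:2
Degrees are not all equal (e.g. deg(A)=1 but deg(F)=4); not regular.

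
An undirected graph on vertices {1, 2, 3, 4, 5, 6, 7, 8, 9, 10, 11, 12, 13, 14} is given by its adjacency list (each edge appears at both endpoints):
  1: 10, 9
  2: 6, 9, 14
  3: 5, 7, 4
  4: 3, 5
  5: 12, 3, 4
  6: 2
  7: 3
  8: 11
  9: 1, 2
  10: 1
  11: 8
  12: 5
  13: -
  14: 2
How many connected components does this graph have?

4

Component: {13}
Component: {8, 11}
Component: {3, 4, 5, 7, 12}
Component: {1, 2, 6, 9, 10, 14}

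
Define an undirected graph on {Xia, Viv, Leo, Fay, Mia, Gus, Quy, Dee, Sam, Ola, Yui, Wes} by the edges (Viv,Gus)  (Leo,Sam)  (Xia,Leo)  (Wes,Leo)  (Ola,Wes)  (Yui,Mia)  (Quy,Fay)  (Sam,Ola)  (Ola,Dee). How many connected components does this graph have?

4

Component: {Viv, Gus}
Component: {Fay, Quy}
Component: {Mia, Yui}
Component: {Xia, Leo, Dee, Sam, Ola, Wes}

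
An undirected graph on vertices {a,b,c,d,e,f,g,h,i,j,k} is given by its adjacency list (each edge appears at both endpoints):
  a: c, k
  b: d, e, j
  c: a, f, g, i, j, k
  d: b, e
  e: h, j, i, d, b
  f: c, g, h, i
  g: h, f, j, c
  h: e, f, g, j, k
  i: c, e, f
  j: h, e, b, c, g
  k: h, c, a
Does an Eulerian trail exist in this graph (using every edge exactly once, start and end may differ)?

No

Degrees: a:2, b:3, c:6, d:2, e:5, f:4, g:4, h:5, i:3, j:5, k:3
Odd-degree vertices: b, e, h, i, j, k (6 total).
With 6 odd-degree vertices (more than two), no single trail can use every edge.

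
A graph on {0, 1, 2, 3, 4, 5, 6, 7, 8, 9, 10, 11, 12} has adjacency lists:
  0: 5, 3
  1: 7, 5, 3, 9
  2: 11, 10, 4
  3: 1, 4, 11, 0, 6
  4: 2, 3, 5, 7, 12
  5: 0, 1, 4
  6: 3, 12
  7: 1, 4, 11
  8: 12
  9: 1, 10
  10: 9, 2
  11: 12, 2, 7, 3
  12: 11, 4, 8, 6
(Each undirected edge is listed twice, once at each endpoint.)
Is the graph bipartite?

Partition the vertices as {2, 3, 5, 7, 9, 12} vs {0, 1, 4, 6, 8, 10, 11}. Each listed edge has one endpoint in each part, so the graph is bipartite.

Yes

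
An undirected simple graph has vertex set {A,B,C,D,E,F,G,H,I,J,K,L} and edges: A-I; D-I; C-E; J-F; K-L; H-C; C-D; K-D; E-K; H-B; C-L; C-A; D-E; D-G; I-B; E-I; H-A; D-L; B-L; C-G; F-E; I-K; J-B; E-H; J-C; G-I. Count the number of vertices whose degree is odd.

4

Degrees: A:3, B:4, C:7, D:6, E:6, F:2, G:3, H:4, I:6, J:3, K:4, L:4
Odd-degree vertices: A, C, G, J.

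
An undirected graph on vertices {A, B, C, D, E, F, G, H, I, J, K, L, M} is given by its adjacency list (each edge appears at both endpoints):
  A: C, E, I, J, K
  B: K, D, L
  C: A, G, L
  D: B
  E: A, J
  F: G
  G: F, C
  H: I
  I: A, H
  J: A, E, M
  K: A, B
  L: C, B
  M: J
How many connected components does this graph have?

1

Component: {A, B, C, D, E, F, G, H, I, J, K, L, M}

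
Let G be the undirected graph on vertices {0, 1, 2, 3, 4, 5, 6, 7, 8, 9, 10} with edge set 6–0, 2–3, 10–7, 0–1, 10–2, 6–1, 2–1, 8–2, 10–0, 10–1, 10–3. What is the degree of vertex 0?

3

Neighbors of 0: 1, 6, 10.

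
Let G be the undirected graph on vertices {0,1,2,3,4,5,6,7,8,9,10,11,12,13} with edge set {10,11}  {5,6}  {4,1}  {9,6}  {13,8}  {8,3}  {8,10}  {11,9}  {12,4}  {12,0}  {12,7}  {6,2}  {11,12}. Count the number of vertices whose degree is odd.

Degrees: 0:1, 1:1, 2:1, 3:1, 4:2, 5:1, 6:3, 7:1, 8:3, 9:2, 10:2, 11:3, 12:4, 13:1
Odd-degree vertices: 0, 1, 2, 3, 5, 6, 7, 8, 11, 13.

10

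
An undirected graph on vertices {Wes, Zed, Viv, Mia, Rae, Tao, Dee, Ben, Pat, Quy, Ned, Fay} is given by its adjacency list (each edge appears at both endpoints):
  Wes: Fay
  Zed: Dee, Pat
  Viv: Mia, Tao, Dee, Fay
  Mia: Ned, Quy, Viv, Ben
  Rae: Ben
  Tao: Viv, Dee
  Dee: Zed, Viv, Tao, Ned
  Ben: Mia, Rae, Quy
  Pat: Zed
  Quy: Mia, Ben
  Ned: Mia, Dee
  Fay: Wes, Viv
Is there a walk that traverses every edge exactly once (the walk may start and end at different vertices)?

Degrees: Wes:1, Zed:2, Viv:4, Mia:4, Rae:1, Tao:2, Dee:4, Ben:3, Pat:1, Quy:2, Ned:2, Fay:2
Odd-degree vertices: Wes, Rae, Ben, Pat (4 total).
An Eulerian trail requires 0 or 2 odd-degree vertices; here there are 4.

No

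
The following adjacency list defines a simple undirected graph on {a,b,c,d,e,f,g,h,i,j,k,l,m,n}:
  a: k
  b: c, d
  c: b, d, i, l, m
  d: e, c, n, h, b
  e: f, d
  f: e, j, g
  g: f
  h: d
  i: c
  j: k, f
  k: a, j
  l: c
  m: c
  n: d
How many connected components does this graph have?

Component: {a, b, c, d, e, f, g, h, i, j, k, l, m, n}

1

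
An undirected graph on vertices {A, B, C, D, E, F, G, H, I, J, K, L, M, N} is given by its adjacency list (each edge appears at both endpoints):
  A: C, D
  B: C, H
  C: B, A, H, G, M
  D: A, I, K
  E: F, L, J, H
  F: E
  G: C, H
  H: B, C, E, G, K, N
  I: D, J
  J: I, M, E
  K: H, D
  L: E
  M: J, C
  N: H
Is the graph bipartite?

No

G-C-H-G is an odd cycle (length 3), and a bipartite graph can contain only even cycles.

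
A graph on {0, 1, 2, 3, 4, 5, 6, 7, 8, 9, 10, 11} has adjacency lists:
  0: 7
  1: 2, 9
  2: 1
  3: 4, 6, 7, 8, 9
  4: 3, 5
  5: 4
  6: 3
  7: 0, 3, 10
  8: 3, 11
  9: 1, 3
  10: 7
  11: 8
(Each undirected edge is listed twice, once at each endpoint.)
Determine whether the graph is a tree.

|V| = 12, |E| = 11.
It is connected with exactly 11 edges, hence acyclic — it is a tree.

Yes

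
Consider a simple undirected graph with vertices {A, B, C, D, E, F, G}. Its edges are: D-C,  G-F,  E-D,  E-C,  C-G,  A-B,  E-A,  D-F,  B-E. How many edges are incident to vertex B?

Neighbors of B: A, E.

2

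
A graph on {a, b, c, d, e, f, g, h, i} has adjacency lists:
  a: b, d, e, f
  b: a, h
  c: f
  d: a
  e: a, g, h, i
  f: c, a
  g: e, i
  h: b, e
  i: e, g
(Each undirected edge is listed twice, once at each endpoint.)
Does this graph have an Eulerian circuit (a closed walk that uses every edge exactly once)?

Degrees: a:4, b:2, c:1, d:1, e:4, f:2, g:2, h:2, i:2
Vertices with odd degree: c, d. An Eulerian circuit requires all degrees even.

No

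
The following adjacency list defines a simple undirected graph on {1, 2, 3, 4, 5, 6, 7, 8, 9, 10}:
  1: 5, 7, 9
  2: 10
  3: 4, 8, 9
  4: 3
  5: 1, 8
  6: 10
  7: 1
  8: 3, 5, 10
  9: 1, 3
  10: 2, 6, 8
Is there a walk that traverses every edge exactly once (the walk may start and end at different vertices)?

Degrees: 1:3, 2:1, 3:3, 4:1, 5:2, 6:1, 7:1, 8:3, 9:2, 10:3
Odd-degree vertices: 1, 2, 3, 4, 6, 7, 8, 10 (8 total).
An Eulerian trail requires 0 or 2 odd-degree vertices; here there are 8.

No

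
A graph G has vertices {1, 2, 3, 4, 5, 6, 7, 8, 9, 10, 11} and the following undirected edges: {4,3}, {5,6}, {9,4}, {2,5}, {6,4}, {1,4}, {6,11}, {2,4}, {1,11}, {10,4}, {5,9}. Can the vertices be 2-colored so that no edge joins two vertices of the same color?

Color {4, 5, 7, 8, 11} black and {1, 2, 3, 6, 9, 10} white. No edge joins two same-colored vertices, so the graph is bipartite.

Yes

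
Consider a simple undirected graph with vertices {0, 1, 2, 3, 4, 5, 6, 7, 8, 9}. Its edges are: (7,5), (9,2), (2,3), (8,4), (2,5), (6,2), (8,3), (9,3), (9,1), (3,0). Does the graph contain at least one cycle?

|V| = 10, |E| = 10, number of components = 1.
Since 10 > 10 - 1, a cycle must exist; for instance 3-2-9-3.

Yes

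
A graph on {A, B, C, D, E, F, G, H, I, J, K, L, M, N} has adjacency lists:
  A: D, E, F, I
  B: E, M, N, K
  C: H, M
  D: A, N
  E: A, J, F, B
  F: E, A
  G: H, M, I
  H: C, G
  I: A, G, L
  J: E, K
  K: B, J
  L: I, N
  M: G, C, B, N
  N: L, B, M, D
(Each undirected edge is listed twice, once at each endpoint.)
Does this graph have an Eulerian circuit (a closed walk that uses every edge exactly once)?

Degrees: A:4, B:4, C:2, D:2, E:4, F:2, G:3, H:2, I:3, J:2, K:2, L:2, M:4, N:4
G, I have odd degree; an Eulerian circuit needs every degree to be even, so none exists.

No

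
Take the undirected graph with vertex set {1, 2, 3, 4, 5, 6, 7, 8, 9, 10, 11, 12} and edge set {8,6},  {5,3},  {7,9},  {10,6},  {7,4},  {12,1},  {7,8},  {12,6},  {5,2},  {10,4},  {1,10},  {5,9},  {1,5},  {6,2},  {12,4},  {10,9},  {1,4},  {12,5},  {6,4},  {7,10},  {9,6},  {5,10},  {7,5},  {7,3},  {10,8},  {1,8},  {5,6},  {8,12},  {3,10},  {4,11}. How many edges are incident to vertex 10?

Neighbors of 10: 1, 3, 4, 5, 6, 7, 8, 9.

8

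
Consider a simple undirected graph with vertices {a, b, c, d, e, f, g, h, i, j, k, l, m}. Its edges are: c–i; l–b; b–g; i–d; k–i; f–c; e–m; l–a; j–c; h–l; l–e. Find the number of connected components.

Component: {c, d, f, i, j, k}
Component: {a, b, e, g, h, l, m}

2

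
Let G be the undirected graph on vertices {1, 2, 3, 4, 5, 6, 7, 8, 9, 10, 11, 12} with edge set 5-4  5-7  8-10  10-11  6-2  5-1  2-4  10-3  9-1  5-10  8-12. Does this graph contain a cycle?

No

The graph has 12 vertices, 11 edges, and 1 connected component.
Since 11 = 12 - 1, the graph is a forest and contains no cycle.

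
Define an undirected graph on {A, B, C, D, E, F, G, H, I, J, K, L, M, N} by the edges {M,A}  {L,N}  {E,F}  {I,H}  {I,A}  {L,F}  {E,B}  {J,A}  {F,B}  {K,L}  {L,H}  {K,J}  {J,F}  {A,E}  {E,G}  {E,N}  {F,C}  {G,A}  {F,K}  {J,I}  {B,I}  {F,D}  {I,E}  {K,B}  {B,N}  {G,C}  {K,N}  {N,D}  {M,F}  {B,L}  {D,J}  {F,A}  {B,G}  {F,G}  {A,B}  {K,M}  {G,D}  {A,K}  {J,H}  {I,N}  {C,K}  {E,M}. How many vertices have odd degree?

Degrees: A:8, B:8, C:3, D:4, E:7, F:10, G:6, H:3, I:6, J:6, K:8, L:5, M:4, N:6
Odd-degree vertices: C, E, H, L.

4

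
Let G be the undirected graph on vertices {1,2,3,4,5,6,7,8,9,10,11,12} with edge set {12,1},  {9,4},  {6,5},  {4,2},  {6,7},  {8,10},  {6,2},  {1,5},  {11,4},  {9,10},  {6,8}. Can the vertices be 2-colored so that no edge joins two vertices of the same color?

Yes

Color {2, 3, 5, 7, 8, 9, 11, 12} black and {1, 4, 6, 10} white. No edge joins two same-colored vertices, so the graph is bipartite.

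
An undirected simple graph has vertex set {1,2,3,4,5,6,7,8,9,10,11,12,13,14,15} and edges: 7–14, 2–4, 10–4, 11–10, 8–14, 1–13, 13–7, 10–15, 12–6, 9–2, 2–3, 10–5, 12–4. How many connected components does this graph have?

Component: {1, 7, 8, 13, 14}
Component: {2, 3, 4, 5, 6, 9, 10, 11, 12, 15}

2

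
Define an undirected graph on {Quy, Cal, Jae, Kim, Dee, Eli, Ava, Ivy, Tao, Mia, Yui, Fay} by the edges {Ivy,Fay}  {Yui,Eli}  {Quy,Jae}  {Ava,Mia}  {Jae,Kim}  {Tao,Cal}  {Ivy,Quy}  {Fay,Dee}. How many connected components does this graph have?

4

Component: {Cal, Tao}
Component: {Eli, Yui}
Component: {Ava, Mia}
Component: {Quy, Jae, Kim, Dee, Ivy, Fay}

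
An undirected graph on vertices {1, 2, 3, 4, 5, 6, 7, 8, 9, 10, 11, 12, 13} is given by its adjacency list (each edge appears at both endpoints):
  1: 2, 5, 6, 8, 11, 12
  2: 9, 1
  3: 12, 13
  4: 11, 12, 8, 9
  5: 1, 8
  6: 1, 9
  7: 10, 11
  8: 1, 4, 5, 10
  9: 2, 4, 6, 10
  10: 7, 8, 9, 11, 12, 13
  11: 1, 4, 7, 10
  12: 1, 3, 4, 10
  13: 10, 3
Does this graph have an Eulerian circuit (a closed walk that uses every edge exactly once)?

Degrees: 1:6, 2:2, 3:2, 4:4, 5:2, 6:2, 7:2, 8:4, 9:4, 10:6, 11:4, 12:4, 13:2
All degrees are even and the non-isolated vertices are connected — an Eulerian circuit exists.

Yes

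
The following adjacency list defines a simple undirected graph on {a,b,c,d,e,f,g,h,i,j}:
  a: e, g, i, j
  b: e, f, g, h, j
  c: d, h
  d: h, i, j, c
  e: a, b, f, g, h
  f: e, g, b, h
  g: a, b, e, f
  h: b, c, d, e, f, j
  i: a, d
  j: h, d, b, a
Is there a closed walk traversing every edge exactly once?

Degrees: a:4, b:5, c:2, d:4, e:5, f:4, g:4, h:6, i:2, j:4
Vertices with odd degree: b, e. An Eulerian circuit requires all degrees even.

No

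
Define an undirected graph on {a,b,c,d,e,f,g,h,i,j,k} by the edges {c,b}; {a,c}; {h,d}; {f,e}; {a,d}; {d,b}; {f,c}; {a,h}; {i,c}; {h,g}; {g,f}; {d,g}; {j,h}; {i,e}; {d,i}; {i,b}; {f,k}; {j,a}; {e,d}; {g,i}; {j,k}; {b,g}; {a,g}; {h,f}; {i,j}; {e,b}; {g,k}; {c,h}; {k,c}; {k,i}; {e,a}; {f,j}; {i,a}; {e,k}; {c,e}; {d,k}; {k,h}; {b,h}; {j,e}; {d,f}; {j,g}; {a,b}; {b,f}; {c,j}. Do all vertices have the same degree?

Yes

Degrees: a:8, b:8, c:8, d:8, e:8, f:8, g:8, h:8, i:8, j:8, k:8
All degrees equal 8; the graph is regular.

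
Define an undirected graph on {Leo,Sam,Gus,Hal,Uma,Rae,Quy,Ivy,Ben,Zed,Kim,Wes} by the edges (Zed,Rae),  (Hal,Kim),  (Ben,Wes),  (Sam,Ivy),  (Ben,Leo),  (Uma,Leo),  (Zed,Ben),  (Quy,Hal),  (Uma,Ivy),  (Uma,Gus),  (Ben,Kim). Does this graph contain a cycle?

No

|V| = 12, |E| = 11, number of components = 1.
Since 11 = 12 - 1, the graph is a forest and contains no cycle.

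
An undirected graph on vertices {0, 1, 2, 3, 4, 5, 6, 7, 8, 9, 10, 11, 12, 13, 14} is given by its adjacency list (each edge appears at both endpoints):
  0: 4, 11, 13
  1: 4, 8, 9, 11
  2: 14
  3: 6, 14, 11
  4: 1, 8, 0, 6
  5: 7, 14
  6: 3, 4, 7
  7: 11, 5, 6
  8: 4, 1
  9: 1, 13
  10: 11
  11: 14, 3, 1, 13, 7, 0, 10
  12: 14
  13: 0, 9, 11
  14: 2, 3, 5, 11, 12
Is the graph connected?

Starting from 0 and exploring outward reaches every vertex (0, 13, 4, 11, 9, 1, 8, 6, 7, 10, 3, 14, 5, 2, 12); the graph is connected.

Yes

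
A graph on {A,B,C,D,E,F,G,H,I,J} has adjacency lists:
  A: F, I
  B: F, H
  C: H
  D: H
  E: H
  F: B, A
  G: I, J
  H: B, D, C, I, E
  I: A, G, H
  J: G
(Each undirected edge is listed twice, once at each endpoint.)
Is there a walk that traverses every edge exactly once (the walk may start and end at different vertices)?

No

Degrees: A:2, B:2, C:1, D:1, E:1, F:2, G:2, H:5, I:3, J:1
Odd-degree vertices: C, D, E, H, I, J (6 total).
With 6 odd-degree vertices (more than two), no single trail can use every edge.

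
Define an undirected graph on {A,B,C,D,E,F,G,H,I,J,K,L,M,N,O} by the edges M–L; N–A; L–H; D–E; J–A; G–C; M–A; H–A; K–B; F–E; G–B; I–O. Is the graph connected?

No

Component: {I, O}
Component: {D, E, F}
Component: {B, C, G, K}
Component: {A, H, J, L, M, N}
No edge joins these 4 groups, so the graph is disconnected.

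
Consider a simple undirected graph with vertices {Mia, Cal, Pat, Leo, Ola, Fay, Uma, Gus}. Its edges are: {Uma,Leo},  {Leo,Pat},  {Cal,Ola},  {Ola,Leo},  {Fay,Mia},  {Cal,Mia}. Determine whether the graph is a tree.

|V| = 8, |E| = 6.
It is not connected, so it is not a tree.

No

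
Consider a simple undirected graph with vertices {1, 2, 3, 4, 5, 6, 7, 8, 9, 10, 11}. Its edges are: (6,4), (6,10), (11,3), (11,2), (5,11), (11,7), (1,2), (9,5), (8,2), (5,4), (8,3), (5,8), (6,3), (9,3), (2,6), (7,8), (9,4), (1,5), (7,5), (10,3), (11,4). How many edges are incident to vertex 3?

5

Neighbors of 3: 6, 8, 9, 10, 11.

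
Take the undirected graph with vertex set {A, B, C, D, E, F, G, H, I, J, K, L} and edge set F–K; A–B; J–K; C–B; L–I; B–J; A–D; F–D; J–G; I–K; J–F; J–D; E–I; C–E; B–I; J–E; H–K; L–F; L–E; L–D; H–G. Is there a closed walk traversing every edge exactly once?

Yes

Degrees: A:2, B:4, C:2, D:4, E:4, F:4, G:2, H:2, I:4, J:6, K:4, L:4
Every vertex has even degree and the edges form a single connected piece, so an Eulerian circuit exists.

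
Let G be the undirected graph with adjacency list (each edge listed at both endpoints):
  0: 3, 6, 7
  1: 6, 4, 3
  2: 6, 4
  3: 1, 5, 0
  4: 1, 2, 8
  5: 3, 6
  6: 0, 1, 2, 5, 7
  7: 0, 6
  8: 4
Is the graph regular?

No

Degrees: 0:3, 1:3, 2:2, 3:3, 4:3, 5:2, 6:5, 7:2, 8:1
Vertex 8 has degree 1 while 6 has degree 5, so the graph is not regular.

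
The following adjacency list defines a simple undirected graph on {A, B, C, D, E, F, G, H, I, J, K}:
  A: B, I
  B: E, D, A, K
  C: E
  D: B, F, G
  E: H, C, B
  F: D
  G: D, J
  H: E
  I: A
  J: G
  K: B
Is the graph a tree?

Yes

The graph has 11 vertices and 10 edges.
It is connected with exactly 10 edges, hence acyclic — it is a tree.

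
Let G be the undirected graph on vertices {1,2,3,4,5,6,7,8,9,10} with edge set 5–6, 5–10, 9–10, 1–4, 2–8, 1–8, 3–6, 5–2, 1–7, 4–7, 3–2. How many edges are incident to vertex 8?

2

Neighbors of 8: 1, 2.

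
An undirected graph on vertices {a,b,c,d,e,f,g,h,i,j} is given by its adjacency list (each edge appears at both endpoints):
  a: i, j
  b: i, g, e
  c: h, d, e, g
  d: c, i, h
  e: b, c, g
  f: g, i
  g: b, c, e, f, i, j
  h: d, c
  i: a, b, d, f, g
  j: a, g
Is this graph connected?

A breadth-first search from a visits a, j, i, g, b, d, f, c, e, h — all 10 vertices — so the graph is connected.

Yes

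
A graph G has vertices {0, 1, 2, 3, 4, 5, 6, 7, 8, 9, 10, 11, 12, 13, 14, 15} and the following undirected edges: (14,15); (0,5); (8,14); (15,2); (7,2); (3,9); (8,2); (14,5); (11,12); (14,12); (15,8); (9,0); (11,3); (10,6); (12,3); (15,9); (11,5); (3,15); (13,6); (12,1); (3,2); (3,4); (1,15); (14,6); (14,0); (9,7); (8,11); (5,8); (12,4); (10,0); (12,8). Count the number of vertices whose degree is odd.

Degrees: 0:4, 1:2, 2:4, 3:6, 4:2, 5:4, 6:3, 7:2, 8:6, 9:4, 10:2, 11:4, 12:6, 13:1, 14:6, 15:6
Odd-degree vertices: 6, 13.

2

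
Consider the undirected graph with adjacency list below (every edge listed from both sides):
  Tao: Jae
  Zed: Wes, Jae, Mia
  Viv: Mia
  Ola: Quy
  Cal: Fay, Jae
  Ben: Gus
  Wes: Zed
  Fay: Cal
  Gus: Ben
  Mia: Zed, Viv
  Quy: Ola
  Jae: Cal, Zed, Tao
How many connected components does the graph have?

Component: {Ola, Quy}
Component: {Ben, Gus}
Component: {Tao, Zed, Viv, Cal, Wes, Fay, Mia, Jae}

3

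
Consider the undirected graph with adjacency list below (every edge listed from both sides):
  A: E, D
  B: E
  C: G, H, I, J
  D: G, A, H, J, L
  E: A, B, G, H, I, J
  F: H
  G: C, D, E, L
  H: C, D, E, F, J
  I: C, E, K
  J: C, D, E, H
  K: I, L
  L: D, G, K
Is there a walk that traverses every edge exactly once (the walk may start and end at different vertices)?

Degrees: A:2, B:1, C:4, D:5, E:6, F:1, G:4, H:5, I:3, J:4, K:2, L:3
Odd-degree vertices: B, D, F, H, I, L (6 total).
An Eulerian trail requires 0 or 2 odd-degree vertices; here there are 6.

No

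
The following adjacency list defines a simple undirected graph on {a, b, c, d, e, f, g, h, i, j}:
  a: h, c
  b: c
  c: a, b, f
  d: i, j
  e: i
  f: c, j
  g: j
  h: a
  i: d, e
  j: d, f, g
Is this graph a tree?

Yes

|V| = 10, |E| = 9.
Connected and |E| = |V| - 1, which characterizes a tree.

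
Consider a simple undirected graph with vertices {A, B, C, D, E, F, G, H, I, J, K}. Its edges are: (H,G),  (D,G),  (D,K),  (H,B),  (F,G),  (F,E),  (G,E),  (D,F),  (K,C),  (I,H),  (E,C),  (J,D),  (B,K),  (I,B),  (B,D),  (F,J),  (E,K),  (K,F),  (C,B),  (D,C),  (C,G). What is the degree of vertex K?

Neighbors of K: B, C, D, E, F.

5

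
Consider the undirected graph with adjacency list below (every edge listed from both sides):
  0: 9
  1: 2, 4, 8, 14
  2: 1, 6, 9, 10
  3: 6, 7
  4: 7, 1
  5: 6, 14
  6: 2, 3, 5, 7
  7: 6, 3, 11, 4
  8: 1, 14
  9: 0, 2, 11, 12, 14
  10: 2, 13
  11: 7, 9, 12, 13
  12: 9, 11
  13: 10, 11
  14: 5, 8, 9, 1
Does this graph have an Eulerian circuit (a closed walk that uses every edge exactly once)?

Degrees: 0:1, 1:4, 2:4, 3:2, 4:2, 5:2, 6:4, 7:4, 8:2, 9:5, 10:2, 11:4, 12:2, 13:2, 14:4
0, 9 have odd degree; an Eulerian circuit needs every degree to be even, so none exists.

No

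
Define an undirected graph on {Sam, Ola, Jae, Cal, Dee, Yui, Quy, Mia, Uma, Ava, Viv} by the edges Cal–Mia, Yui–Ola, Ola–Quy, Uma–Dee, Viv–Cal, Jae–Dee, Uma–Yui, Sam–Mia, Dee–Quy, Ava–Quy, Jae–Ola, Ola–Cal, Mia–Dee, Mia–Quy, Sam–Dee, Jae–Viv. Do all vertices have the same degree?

No

Degrees: Sam:2, Ola:4, Jae:3, Cal:3, Dee:5, Yui:2, Quy:4, Mia:4, Uma:2, Ava:1, Viv:2
Degrees are not all equal (e.g. deg(Ava)=1 but deg(Dee)=5); not regular.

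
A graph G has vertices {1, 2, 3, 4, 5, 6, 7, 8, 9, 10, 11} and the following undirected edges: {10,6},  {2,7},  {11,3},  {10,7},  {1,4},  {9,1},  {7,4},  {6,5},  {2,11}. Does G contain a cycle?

|V| = 11, |E| = 9, number of components = 2.
A forest on 11 vertices with 2 components has exactly 9 edges, which matches — so no cycle.

No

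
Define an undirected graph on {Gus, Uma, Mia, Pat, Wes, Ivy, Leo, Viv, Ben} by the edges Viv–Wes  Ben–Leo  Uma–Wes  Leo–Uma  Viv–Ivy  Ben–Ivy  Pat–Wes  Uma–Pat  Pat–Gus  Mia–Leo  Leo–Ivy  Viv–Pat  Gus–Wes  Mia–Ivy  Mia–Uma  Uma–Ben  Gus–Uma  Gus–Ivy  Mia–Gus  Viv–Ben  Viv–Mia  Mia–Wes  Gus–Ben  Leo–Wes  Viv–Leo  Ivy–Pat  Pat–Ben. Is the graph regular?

Yes

Degrees: Gus:6, Uma:6, Mia:6, Pat:6, Wes:6, Ivy:6, Leo:6, Viv:6, Ben:6
Every vertex has degree 6, so the graph is 6-regular.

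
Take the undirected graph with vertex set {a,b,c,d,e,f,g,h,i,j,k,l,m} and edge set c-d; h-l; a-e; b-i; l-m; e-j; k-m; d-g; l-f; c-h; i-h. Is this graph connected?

No

Component: {a, e, j}
Component: {b, c, d, f, g, h, i, k, l, m}
There are 2 separate components, so the graph is not connected.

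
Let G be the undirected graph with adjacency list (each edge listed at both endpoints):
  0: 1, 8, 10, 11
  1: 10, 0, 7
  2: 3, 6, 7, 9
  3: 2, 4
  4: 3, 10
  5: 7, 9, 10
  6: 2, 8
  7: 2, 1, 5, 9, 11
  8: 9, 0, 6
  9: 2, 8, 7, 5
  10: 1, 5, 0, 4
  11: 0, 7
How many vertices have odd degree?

Degrees: 0:4, 1:3, 2:4, 3:2, 4:2, 5:3, 6:2, 7:5, 8:3, 9:4, 10:4, 11:2
Odd-degree vertices: 1, 5, 7, 8.

4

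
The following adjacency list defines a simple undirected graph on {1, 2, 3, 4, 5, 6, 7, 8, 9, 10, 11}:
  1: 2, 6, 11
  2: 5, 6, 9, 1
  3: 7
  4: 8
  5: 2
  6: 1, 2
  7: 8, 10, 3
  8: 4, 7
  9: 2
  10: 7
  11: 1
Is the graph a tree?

No

|V| = 11, |E| = 10.
It splits into 2 components, so it cannot be a tree.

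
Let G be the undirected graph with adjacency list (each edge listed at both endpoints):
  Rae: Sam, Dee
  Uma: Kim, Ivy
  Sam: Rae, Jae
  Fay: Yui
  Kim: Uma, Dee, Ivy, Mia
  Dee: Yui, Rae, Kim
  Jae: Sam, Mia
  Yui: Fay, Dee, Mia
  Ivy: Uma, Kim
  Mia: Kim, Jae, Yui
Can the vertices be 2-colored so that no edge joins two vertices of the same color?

No

The cycle Uma-Ivy-Kim-Uma has length 3, which is odd, so the graph is not bipartite.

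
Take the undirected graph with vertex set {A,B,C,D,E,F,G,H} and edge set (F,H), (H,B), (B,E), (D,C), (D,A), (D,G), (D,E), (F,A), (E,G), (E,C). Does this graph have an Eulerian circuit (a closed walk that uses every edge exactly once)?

Yes

Degrees: A:2, B:2, C:2, D:4, E:4, F:2, G:2, H:2
All degrees are even and the non-isolated vertices are connected — an Eulerian circuit exists.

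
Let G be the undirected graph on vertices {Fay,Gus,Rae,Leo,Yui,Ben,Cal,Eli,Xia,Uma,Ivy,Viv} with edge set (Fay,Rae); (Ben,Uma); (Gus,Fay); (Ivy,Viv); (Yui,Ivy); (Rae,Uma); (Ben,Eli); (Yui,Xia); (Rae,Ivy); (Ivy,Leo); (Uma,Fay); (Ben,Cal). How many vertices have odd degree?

10

Degrees: Fay:3, Gus:1, Rae:3, Leo:1, Yui:2, Ben:3, Cal:1, Eli:1, Xia:1, Uma:3, Ivy:4, Viv:1
Odd-degree vertices: Fay, Gus, Rae, Leo, Ben, Cal, Eli, Xia, Uma, Viv.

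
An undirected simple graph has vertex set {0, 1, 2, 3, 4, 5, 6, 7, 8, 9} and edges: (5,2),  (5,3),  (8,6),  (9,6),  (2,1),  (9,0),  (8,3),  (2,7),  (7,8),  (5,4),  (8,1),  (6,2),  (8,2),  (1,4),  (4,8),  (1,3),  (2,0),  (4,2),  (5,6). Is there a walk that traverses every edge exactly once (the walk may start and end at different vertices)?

Yes

Degrees: 0:2, 1:4, 2:7, 3:3, 4:4, 5:4, 6:4, 7:2, 8:6, 9:2
Odd-degree vertices: 2, 3 (2 total).
With 2 odd-degree vertices and all edges in one connected piece, an Eulerian trail exists (from 2 to 3).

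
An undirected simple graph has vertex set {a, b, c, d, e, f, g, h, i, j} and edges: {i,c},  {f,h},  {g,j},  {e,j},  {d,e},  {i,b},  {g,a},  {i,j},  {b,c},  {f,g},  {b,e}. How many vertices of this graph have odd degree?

Degrees: a:1, b:3, c:2, d:1, e:3, f:2, g:3, h:1, i:3, j:3
Odd-degree vertices: a, b, d, e, g, h, i, j.

8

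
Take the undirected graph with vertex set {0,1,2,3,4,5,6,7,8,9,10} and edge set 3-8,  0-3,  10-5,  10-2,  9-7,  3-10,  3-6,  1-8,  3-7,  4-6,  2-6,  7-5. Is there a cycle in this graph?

|V| = 11, |E| = 12, number of components = 1.
Since 12 > 11 - 1, a cycle must exist; for instance 3-7-5-10-3.

Yes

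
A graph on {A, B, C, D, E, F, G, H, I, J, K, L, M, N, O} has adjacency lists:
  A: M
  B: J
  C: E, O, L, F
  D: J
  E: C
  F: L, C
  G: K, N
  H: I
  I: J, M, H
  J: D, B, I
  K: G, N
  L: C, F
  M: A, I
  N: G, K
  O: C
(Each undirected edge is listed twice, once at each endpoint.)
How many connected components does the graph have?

3

Component: {G, K, N}
Component: {C, E, F, L, O}
Component: {A, B, D, H, I, J, M}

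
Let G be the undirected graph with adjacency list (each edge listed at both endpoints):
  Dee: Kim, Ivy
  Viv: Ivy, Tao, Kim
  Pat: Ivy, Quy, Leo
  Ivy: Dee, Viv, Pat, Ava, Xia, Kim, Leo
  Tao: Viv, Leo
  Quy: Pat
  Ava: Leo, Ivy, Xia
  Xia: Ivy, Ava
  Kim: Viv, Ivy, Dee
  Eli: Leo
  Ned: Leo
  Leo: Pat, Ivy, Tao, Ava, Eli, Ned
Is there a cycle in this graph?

Yes

|V| = 12, |E| = 17, number of components = 1.
One cycle is Ivy-Leo-Pat-Ivy.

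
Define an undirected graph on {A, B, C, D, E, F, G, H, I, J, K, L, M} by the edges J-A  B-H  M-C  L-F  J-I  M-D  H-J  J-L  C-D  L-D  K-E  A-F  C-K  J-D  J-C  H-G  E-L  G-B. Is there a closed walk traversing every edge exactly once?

Degrees: A:2, B:2, C:4, D:4, E:2, F:2, G:2, H:3, I:1, J:6, K:2, L:4, M:2
H, I have odd degree; an Eulerian circuit needs every degree to be even, so none exists.

No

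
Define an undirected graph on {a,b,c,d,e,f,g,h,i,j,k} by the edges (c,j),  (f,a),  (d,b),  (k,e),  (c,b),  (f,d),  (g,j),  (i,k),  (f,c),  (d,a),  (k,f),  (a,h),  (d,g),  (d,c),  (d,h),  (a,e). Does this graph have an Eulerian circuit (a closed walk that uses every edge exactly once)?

Degrees: a:4, b:2, c:4, d:6, e:2, f:4, g:2, h:2, i:1, j:2, k:3
i, k have odd degree; an Eulerian circuit needs every degree to be even, so none exists.

No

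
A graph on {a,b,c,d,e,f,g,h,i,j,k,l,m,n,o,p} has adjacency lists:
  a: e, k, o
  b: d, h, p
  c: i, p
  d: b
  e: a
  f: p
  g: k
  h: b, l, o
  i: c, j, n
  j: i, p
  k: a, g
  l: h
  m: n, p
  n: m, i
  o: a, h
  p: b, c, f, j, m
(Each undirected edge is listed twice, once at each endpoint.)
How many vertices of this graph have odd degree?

Degrees: a:3, b:3, c:2, d:1, e:1, f:1, g:1, h:3, i:3, j:2, k:2, l:1, m:2, n:2, o:2, p:5
Odd-degree vertices: a, b, d, e, f, g, h, i, l, p.

10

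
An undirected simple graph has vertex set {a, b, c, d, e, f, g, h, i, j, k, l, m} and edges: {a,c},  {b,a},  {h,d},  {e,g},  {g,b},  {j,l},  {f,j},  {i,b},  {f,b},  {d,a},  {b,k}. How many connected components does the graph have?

2

Component: {m}
Component: {a, b, c, d, e, f, g, h, i, j, k, l}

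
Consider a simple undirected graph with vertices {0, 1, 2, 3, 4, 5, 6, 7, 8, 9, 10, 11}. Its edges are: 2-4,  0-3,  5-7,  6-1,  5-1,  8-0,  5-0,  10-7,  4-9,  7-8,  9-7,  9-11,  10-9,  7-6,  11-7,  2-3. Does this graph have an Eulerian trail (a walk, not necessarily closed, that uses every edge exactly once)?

Yes

Degrees: 0:3, 1:2, 2:2, 3:2, 4:2, 5:3, 6:2, 7:6, 8:2, 9:4, 10:2, 11:2
Odd-degree vertices: 0, 5 (2 total).
With 2 odd-degree vertices and all edges in one connected piece, an Eulerian trail exists (from 0 to 5).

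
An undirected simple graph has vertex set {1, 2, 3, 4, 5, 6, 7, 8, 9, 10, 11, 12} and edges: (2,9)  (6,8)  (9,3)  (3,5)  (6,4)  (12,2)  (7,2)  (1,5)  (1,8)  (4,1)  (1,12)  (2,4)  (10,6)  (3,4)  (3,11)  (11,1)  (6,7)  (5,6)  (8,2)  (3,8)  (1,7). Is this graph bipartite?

Partition the vertices as {4, 5, 7, 8, 9, 10, 11, 12} vs {1, 2, 3, 6}. Each listed edge has one endpoint in each part, so the graph is bipartite.

Yes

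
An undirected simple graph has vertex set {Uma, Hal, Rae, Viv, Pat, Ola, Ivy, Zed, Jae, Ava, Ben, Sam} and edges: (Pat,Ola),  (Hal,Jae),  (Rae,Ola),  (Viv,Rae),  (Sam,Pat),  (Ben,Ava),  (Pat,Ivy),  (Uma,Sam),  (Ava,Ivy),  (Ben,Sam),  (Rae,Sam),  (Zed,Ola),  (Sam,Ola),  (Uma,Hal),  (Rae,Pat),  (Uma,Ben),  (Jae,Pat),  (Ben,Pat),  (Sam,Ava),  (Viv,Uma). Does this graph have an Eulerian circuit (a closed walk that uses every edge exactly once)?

Degrees: Uma:4, Hal:2, Rae:4, Viv:2, Pat:6, Ola:4, Ivy:2, Zed:1, Jae:2, Ava:3, Ben:4, Sam:6
Vertices with odd degree: Zed, Ava. An Eulerian circuit requires all degrees even.

No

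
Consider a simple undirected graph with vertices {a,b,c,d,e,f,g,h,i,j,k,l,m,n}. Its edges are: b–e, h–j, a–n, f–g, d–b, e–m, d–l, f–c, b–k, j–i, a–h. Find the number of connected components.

Component: {c, f, g}
Component: {a, h, i, j, n}
Component: {b, d, e, k, l, m}

3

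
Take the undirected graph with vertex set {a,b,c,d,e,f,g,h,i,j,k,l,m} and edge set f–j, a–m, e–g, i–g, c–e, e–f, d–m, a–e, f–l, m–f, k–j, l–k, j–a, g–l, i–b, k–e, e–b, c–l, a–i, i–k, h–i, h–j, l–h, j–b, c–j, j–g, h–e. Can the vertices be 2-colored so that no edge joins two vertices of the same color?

Color {e, i, j, l, m} black and {a, b, c, d, f, g, h, k} white. No edge joins two same-colored vertices, so the graph is bipartite.

Yes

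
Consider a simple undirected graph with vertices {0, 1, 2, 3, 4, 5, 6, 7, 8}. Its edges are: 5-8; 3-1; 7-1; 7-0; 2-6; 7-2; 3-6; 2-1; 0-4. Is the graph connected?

No

Component: {5, 8}
Component: {0, 1, 2, 3, 4, 6, 7}
There are 2 separate components, so the graph is not connected.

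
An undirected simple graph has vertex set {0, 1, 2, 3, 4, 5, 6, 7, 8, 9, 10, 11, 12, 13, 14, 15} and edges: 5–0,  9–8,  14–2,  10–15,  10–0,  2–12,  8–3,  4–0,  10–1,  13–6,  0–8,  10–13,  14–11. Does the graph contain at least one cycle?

|V| = 16, |E| = 13, number of components = 3.
A forest on 16 vertices with 3 components has exactly 13 edges, which matches — so no cycle.

No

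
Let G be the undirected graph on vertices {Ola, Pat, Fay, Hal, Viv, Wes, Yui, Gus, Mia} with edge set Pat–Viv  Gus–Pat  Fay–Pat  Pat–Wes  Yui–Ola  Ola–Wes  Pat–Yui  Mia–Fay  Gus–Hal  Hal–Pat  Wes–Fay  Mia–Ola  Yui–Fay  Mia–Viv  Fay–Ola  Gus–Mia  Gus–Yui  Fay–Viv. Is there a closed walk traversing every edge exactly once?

No

Degrees: Ola:4, Pat:6, Fay:6, Hal:2, Viv:3, Wes:3, Yui:4, Gus:4, Mia:4
Viv, Wes have odd degree; an Eulerian circuit needs every degree to be even, so none exists.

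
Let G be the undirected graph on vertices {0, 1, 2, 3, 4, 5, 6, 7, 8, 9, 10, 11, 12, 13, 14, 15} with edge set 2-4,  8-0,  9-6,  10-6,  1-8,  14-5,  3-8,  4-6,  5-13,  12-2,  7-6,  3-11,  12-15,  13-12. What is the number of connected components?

2

Component: {0, 1, 3, 8, 11}
Component: {2, 4, 5, 6, 7, 9, 10, 12, 13, 14, 15}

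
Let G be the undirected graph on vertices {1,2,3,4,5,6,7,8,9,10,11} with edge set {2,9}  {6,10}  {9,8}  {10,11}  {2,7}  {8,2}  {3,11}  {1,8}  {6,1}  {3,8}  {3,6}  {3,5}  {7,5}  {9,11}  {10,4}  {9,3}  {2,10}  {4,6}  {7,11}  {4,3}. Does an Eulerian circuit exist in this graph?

No

Degrees: 1:2, 2:4, 3:6, 4:3, 5:2, 6:4, 7:3, 8:4, 9:4, 10:4, 11:4
4, 7 have odd degree; an Eulerian circuit needs every degree to be even, so none exists.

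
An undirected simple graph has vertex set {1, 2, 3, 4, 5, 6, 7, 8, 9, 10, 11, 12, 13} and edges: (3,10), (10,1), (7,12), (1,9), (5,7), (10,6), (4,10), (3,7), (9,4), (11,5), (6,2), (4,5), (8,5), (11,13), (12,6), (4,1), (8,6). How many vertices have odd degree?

Degrees: 1:3, 2:1, 3:2, 4:4, 5:4, 6:4, 7:3, 8:2, 9:2, 10:4, 11:2, 12:2, 13:1
Odd-degree vertices: 1, 2, 7, 13.

4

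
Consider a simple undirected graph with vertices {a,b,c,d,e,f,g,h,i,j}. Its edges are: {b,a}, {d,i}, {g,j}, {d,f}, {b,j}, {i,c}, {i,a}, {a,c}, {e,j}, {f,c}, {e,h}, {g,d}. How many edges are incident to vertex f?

2

Neighbors of f: c, d.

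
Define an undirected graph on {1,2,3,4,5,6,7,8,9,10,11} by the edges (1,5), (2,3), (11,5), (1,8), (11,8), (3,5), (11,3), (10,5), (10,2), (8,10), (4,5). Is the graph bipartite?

The cycle 5-3-11-5 has length 3, which is odd, so the graph is not bipartite.

No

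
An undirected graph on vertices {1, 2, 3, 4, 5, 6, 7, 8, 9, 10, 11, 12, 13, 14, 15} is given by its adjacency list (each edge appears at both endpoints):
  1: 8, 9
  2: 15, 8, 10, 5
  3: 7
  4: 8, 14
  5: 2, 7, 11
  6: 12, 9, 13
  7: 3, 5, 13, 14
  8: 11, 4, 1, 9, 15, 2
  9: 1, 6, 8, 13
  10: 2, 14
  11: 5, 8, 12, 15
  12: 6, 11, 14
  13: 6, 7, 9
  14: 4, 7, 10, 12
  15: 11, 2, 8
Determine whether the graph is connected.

Yes

Starting from 1 and exploring outward reaches every vertex (1, 9, 8, 13, 6, 2, 15, 4, 11, 7, 12, 10, 5, 14, 3); the graph is connected.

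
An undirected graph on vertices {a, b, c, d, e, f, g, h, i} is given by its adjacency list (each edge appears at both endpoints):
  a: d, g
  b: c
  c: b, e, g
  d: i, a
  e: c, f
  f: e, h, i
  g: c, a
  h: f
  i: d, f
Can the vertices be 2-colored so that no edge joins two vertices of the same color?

The cycle d-a-g-c-e-f-i-d has length 7, which is odd, so the graph is not bipartite.

No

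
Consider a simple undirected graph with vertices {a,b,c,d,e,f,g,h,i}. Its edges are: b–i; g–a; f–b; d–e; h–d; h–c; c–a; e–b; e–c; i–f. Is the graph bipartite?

No

The cycle b-f-i-b has length 3, which is odd, so the graph is not bipartite.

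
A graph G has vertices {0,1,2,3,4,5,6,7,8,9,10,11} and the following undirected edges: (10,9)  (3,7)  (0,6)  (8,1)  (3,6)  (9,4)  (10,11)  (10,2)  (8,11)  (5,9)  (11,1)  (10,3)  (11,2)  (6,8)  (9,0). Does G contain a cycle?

Yes

|V| = 12, |E| = 15, number of components = 1.
One cycle is 0-6-8-11-10-9-0.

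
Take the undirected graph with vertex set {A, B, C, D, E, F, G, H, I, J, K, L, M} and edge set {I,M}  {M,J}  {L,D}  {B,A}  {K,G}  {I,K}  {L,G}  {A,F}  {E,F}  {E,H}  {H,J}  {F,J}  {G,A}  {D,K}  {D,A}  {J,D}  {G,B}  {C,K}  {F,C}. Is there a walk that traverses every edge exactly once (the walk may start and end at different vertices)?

Yes

Degrees: A:4, B:2, C:2, D:4, E:2, F:4, G:4, H:2, I:2, J:4, K:4, L:2, M:2
Odd-degree vertices: none (0 total).
The non-isolated vertices are connected and exactly 0 have odd degree, so an Eulerian trail exists.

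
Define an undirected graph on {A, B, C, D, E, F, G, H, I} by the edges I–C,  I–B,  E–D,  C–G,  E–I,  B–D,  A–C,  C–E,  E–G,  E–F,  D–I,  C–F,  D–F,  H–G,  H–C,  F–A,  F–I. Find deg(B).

2

Neighbors of B: D, I.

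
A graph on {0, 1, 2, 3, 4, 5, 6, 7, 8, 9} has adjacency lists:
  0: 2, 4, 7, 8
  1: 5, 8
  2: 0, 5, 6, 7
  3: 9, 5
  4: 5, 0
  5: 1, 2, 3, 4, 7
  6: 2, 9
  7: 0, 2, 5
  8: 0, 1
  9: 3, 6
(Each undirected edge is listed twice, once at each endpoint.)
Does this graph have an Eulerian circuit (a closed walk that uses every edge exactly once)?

No

Degrees: 0:4, 1:2, 2:4, 3:2, 4:2, 5:5, 6:2, 7:3, 8:2, 9:2
5, 7 have odd degree; an Eulerian circuit needs every degree to be even, so none exists.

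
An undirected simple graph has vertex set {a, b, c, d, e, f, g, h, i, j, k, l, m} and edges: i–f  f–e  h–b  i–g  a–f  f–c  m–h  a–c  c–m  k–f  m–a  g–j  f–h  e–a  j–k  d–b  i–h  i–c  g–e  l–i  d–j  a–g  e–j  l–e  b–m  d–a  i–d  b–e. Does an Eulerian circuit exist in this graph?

Degrees: a:6, b:4, c:4, d:4, e:6, f:6, g:4, h:4, i:6, j:4, k:2, l:2, m:4
All degrees are even and the non-isolated vertices are connected — an Eulerian circuit exists.

Yes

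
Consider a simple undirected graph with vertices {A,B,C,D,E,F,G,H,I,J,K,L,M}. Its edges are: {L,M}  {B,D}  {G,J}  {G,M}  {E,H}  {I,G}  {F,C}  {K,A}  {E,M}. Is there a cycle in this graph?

No

The graph has 13 vertices, 9 edges, and 4 connected components.
A forest on 13 vertices with 4 components has exactly 9 edges, which matches — so no cycle.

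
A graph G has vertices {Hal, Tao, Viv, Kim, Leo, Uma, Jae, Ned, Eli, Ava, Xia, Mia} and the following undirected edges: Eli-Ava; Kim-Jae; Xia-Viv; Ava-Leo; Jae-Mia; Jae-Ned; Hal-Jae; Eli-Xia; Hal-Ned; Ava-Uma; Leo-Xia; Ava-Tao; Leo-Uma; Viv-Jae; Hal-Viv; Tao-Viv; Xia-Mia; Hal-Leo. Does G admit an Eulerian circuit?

No

Degrees: Hal:4, Tao:2, Viv:4, Kim:1, Leo:4, Uma:2, Jae:5, Ned:2, Eli:2, Ava:4, Xia:4, Mia:2
Kim, Jae have odd degree; an Eulerian circuit needs every degree to be even, so none exists.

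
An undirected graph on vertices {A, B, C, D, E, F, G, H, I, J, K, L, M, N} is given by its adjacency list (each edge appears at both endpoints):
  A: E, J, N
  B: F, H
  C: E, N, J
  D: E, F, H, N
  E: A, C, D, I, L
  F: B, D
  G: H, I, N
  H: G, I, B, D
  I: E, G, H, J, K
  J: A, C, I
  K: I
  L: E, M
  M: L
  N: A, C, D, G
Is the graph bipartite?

No

The cycle G-I-H-G has length 3, which is odd, so the graph is not bipartite.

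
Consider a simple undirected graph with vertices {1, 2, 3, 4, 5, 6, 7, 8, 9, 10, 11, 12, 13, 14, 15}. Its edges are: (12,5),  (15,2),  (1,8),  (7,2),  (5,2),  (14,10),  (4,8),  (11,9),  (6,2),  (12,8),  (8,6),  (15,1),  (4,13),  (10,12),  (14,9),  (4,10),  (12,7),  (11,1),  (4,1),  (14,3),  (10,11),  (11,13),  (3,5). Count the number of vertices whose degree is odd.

Degrees: 1:4, 2:4, 3:2, 4:4, 5:3, 6:2, 7:2, 8:4, 9:2, 10:4, 11:4, 12:4, 13:2, 14:3, 15:2
Odd-degree vertices: 5, 14.

2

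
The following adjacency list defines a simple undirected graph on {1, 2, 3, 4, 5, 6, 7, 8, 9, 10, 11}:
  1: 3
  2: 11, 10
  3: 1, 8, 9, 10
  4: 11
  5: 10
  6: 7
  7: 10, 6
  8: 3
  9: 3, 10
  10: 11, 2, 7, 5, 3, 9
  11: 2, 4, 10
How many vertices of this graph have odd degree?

Degrees: 1:1, 2:2, 3:4, 4:1, 5:1, 6:1, 7:2, 8:1, 9:2, 10:6, 11:3
Odd-degree vertices: 1, 4, 5, 6, 8, 11.

6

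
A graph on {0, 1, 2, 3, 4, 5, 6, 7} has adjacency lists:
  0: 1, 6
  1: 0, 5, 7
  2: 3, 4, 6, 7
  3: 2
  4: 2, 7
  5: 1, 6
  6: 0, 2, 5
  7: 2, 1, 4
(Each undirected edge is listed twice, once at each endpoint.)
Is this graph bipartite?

No

4-2-7-4 is an odd cycle (length 3), and a bipartite graph can contain only even cycles.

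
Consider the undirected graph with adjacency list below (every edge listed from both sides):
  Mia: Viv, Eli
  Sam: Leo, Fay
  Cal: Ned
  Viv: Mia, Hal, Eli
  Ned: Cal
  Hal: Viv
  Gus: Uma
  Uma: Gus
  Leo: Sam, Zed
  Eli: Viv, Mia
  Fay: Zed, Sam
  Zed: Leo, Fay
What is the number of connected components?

Component: {Cal, Ned}
Component: {Gus, Uma}
Component: {Mia, Viv, Hal, Eli}
Component: {Sam, Leo, Fay, Zed}

4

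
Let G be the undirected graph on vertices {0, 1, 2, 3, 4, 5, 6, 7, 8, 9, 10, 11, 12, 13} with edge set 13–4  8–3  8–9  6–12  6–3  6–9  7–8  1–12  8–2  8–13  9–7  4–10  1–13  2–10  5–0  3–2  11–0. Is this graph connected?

Component: {0, 5, 11}
Component: {1, 2, 3, 4, 6, 7, 8, 9, 10, 12, 13}
There are 2 separate components, so the graph is not connected.

No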